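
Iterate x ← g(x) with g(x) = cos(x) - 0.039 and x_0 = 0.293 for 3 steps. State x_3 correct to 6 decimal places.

0.803921

x_1 = g(0.293000) = 0.918382
x_2 = g(0.918382) = 0.568107
x_3 = g(0.568107) = 0.803921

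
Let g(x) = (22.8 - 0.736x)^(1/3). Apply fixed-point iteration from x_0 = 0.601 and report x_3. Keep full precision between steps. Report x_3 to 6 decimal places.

x_1 = g(0.601000) = 2.817142
x_2 = g(2.817142) = 2.746898
x_3 = g(2.746898) = 2.749180

2.749180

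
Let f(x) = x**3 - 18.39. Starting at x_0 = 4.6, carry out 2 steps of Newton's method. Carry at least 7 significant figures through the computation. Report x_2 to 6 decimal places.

2.781731

Newton update: x ← x − f(x)/f'(x).
f'(x) = 3x**2
x_0 = 4.600000: f = 78.946000, f' = 63.480000 → x_1 = 4.600000 - (78.946000)/(63.480000) = 3.356364
x_1 = 3.356364: f = 19.420049, f' = 33.795542 → x_2 = 3.356364 - (19.420049)/(33.795542) = 2.781731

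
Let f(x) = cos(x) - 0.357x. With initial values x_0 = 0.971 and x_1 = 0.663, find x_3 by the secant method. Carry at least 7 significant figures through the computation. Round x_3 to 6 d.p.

1.145649

f(x_0) = 0.217827, f(x_1) = 0.551458
x_2 = 0.663000 - (0.551458)·(0.663000 - 0.971000)/(0.551458 - (0.217827)) = 1.172093; f(x_2) = -0.030213
x_3 = 1.172093 - (-0.030213)·(1.172093 - 0.663000)/(-0.030213 - (0.551458)) = 1.145649; f(x_3) = 0.003458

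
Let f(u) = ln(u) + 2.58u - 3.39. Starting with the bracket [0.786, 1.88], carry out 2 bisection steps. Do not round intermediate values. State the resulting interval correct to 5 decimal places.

f(0.786000) = -1.602918, f(1.880000) = 2.091672 (opposite signs)
step 1: m = 1.333000, f(m) = 0.336572 > 0 → root in [0.786000, 1.333000]
step 2: m = 1.059500, f(m) = -0.598693 < 0 → root in [1.059500, 1.333000]

[1.05950, 1.33300]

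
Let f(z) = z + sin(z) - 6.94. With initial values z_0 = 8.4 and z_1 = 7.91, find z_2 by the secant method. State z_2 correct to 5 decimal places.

f(z_0) = 2.314599, f(z_1) = 1.968431
z_2 = 7.910000 - (1.968431)·(7.910000 - 8.400000)/(1.968431 - (2.314599)) = 5.123686; f(z_2) = -2.732917

5.12369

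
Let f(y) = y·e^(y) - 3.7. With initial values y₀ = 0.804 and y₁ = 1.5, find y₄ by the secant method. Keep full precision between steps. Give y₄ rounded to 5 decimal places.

1.16127

f(y_0) = -1.903493, f(y_1) = 3.022534
y_2 = 1.500000 - (3.022534)·(1.500000 - 0.804000)/(3.022534 - (-1.903493)) = 1.072945; f(y_2) = -0.562731
y_3 = 1.072945 - (-0.562731)·(1.072945 - 1.500000)/(-0.562731 - (3.022534)) = 1.139974; f(y_3) = -0.135656
y_4 = 1.139974 - (-0.135656)·(1.139974 - 1.072945)/(-0.135656 - (-0.562731)) = 1.161265; f(y_4) = 0.009050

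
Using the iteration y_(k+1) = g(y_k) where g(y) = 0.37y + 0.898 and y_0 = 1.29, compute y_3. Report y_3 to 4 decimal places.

y_1 = g(1.290000) = 1.375300
y_2 = g(1.375300) = 1.406861
y_3 = g(1.406861) = 1.418539

1.4185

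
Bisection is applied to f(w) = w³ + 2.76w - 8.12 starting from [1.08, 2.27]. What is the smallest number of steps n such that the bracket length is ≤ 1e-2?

Initial width b − a = 2.27 − 1.08 = 1.190000.
After n steps the width is (b−a)/2^n; need (b−a)/2^n ≤ 1e-2.
So n ≥ log₂(1.190000/1e-2) = log₂(119.0000) ≈ 6.8948.
Hence n = 7.

7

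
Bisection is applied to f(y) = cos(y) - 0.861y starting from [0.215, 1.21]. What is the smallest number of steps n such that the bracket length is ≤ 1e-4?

Initial width b − a = 1.21 − 0.215 = 0.995000.
After n steps the width is (b−a)/2^n; need (b−a)/2^n ≤ 1e-4.
So n ≥ log₂(0.995000/1e-4) = log₂(9950.0000) ≈ 13.2805.
Hence n = 14.

14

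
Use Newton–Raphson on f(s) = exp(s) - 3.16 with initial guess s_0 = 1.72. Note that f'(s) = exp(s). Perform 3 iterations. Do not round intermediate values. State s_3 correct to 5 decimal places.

1.15061

s_0 = 1.720000: f = 2.424528, f' = 5.584528 → s_1 = 1.720000 - (2.424528)/(5.584528) = 1.285849
s_1 = 1.285849: f = 0.457738, f' = 3.617738 → s_2 = 1.285849 - (0.457738)/(3.617738) = 1.159323
s_2 = 1.159323: f = 0.027774, f' = 3.187774 → s_3 = 1.159323 - (0.027774)/(3.187774) = 1.150610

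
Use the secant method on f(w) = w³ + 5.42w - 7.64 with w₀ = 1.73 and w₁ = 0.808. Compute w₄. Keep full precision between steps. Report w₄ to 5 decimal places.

1.13760

f(w_0) = 6.914317, f(w_1) = -2.733126
w_2 = 0.808000 - (-2.733126)·(0.808000 - 1.730000)/(-2.733126 - (6.914317)) = 1.069203; f(w_2) = -0.622611
w_3 = 1.069203 - (-0.622611)·(1.069203 - 0.808000)/(-0.622611 - (-2.733126)) = 1.146259; f(w_3) = 0.078806
w_4 = 1.146259 - (0.078806)·(1.146259 - 1.069203)/(0.078806 - (-0.622611)) = 1.137602; f(w_4) = -0.001986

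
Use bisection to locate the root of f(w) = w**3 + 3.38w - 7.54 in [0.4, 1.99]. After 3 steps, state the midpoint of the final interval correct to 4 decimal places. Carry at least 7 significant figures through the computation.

1.4931

f(0.400000) = -6.124000, f(1.990000) = 7.066799 (opposite signs)
step 1: m = 1.195000, f(m) = -1.794410 < 0 → root in [1.195000, 1.990000]
step 2: m = 1.592500, f(m) = 1.881320 > 0 → root in [1.195000, 1.592500]
step 3: m = 1.393750, f(m) = -0.121711 < 0 → root in [1.393750, 1.592500]
Midpoint of [1.393750, 1.592500] = 1.493125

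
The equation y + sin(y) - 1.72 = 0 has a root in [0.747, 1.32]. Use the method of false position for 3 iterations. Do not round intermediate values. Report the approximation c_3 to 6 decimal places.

False-position update: c = (a·f(b) − b·f(a))/(f(b) − f(a)); replace the endpoint whose sign matches f(c).
f(0.747000) = -0.293559, f(1.320000) = 0.568715
step 1: c = 0.942077, f(c) = 0.030858 > 0 → new bracket [0.747000, 0.942077]
step 2: c = 0.923521, f(c) = 0.001251 > 0 → new bracket [0.747000, 0.923521]
step 3: c = 0.922772, f(c) = 0.000050 > 0 → new bracket [0.747000, 0.922772]

0.922772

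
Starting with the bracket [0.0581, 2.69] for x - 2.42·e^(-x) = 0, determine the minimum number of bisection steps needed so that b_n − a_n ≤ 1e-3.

Initial width b − a = 2.69 − 0.0581 = 2.631900.
After n steps the width is (b−a)/2^n; need (b−a)/2^n ≤ 1e-3.
So n ≥ log₂(2.631900/1e-3) = log₂(2631.9000) ≈ 11.3619.
Hence n = 12.

12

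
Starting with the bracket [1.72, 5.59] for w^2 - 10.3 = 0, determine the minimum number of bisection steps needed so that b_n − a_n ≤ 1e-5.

19

Initial width b − a = 5.59 − 1.72 = 3.870000.
After n steps the width is (b−a)/2^n; need (b−a)/2^n ≤ 1e-5.
So n ≥ log₂(3.870000/1e-5) = log₂(387000.0000) ≈ 18.5620.
Hence n = 19.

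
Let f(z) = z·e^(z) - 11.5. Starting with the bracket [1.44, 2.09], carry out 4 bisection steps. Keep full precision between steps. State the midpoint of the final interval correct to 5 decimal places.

f(1.440000) = -5.422198, f(2.090000) = 5.397473 (opposite signs)
step 1: m = 1.765000, f(m) = -1.189625 < 0 → root in [1.765000, 2.090000]
step 2: m = 1.927500, f(m) = 1.746374 > 0 → root in [1.765000, 1.927500]
step 3: m = 1.846250, f(m) = 0.197867 > 0 → root in [1.765000, 1.846250]
step 4: m = 1.805625, f(m) = -0.514988 < 0 → root in [1.805625, 1.846250]
Midpoint of [1.805625, 1.846250] = 1.825937

1.82594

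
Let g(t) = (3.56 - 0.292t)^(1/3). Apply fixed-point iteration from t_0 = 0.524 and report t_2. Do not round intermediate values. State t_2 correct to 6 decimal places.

1.461326

t_1 = g(0.524000) = 1.504725
t_2 = g(1.504725) = 1.461326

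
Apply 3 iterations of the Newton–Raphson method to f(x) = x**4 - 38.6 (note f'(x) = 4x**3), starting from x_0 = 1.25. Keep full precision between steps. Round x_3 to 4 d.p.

3.4512

x_0 = 1.250000: f = -36.158594, f' = 7.812500 → x_1 = 1.250000 - (-36.158594)/(7.812500) = 5.878300
x_1 = 5.878300: f = 1155.407312, f' = 812.484774 → x_2 = 5.878300 - (1155.407312)/(812.484774) = 4.456234
x_2 = 4.456234: f = 355.740869, f' = 353.967862 → x_3 = 4.456234 - (355.740869)/(353.967862) = 3.451225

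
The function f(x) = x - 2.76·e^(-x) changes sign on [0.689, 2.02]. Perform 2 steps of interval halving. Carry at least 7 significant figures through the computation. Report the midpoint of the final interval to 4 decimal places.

f(0.689000) = -0.696735, f(2.020000) = 1.653871 (opposite signs)
step 1: m = 1.354500, f(m) = 0.642209 > 0 → root in [0.689000, 1.354500]
step 2: m = 1.021750, f(m) = 0.028248 > 0 → root in [0.689000, 1.021750]
Midpoint of [0.689000, 1.021750] = 0.855375

0.8554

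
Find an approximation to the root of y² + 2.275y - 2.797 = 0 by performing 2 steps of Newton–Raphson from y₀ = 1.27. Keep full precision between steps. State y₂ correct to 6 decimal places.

f'(y) = 2y + 2.275
y_0 = 1.270000: f = 1.705150, f' = 4.815000 → y_1 = 1.270000 - (1.705150)/(4.815000) = 0.915867
y_1 = 0.915867: f = 0.125410, f' = 4.106734 → y_2 = 0.915867 - (0.125410)/(4.106734) = 0.885329

0.885329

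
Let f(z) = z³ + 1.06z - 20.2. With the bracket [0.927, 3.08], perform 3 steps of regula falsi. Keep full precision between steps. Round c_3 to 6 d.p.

f(0.927000) = -18.420782, f(3.080000) = 12.282912
step 1: c = 2.218699, f(c) = -6.926349 < 0 → new bracket [2.218699, 3.080000]
step 2: c = 2.529262, f(c) = -1.338883 < 0 → new bracket [2.529262, 3.080000]
step 3: c = 2.583393, f(c) = -0.220237 < 0 → new bracket [2.583393, 3.080000]

2.583393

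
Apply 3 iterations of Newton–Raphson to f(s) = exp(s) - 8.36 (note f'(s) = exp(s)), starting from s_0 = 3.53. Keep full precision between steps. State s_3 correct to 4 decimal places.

Newton update: s ← s − f(s)/f'(s).
s_0 = 3.530000: f = 25.763968, f' = 34.123968 → s_1 = 3.530000 - (25.763968)/(34.123968) = 2.774989
s_1 = 2.774989: f = 7.678452, f' = 16.038452 → s_2 = 2.774989 - (7.678452)/(16.038452) = 2.296236
s_2 = 2.296236: f = 1.576714, f' = 9.936714 → s_3 = 2.296236 - (1.576714)/(9.936714) = 2.137561

2.1376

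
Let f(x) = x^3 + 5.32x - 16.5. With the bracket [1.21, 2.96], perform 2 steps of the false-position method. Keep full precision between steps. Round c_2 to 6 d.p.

f(1.210000) = -8.291239, f(2.960000) = 25.181536
step 1: c = 1.643477, f(c) = -3.317648 < 0 → new bracket [1.643477, 2.960000]
step 2: c = 1.796736, f(c) = -1.141035 < 0 → new bracket [1.796736, 2.960000]

1.796736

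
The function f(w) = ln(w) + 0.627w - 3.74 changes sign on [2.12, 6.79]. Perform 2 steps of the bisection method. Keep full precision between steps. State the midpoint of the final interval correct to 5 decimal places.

f(2.120000) = -1.659344, f(6.790000) = 2.432781 (opposite signs)
step 1: m = 4.455000, f(m) = 0.547312 > 0 → root in [2.120000, 4.455000]
step 2: m = 3.287500, f(m) = -0.488610 < 0 → root in [3.287500, 4.455000]
Midpoint of [3.287500, 4.455000] = 3.871250

3.87125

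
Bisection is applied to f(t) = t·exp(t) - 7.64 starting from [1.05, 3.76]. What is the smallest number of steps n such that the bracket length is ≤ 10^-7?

Initial width b − a = 3.76 − 1.05 = 2.710000.
After n steps the width is (b−a)/2^n; need (b−a)/2^n ≤ 10^-7.
So n ≥ log₂(2.710000/10^-7) = log₂(27100000.0000) ≈ 24.6918.
Hence n = 25.

25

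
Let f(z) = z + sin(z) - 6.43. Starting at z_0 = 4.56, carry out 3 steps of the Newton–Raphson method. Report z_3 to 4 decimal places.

6.6160

f'(z) = 1 + cos(z)
z_0 = 4.560000: f = -2.858411, f' = 0.848200 → z_1 = 4.560000 - (-2.858411)/(0.848200) = 7.929973
z_1 = 7.929973: f = 2.497087, f' = 0.924082 → z_2 = 7.929973 - (2.497087)/(0.924082) = 5.227738
z_2 = 5.227738: f = -2.072383, f' = 1.492839 → z_3 = 5.227738 - (-2.072383)/(1.492839) = 6.615954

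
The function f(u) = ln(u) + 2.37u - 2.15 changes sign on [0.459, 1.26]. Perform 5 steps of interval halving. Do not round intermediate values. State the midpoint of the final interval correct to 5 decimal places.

0.94711

f(0.459000) = -1.840875, f(1.260000) = 1.067312 (opposite signs)
step 1: m = 0.859500, f(m) = -0.264389 < 0 → root in [0.859500, 1.260000]
step 2: m = 1.059750, f(m) = 0.419641 > 0 → root in [0.859500, 1.059750]
step 3: m = 0.959625, f(m) = 0.083099 > 0 → root in [0.859500, 0.959625]
step 4: m = 0.909563, f(m) = -0.089128 < 0 → root in [0.909563, 0.959625]
step 5: m = 0.934594, f(m) = -0.002656 < 0 → root in [0.934594, 0.959625]
Midpoint of [0.934594, 0.959625] = 0.947109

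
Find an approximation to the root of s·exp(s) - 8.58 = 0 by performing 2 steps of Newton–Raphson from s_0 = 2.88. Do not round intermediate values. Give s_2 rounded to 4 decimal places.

f'(s) = (s + 1)·exp(s)
s_0 = 2.880000: f = 42.725107, f' = 69.119380 → s_1 = 2.880000 - (42.725107)/(69.119380) = 2.261865
s_1 = 2.261865: f = 13.136117, f' = 31.317096 → s_2 = 2.261865 - (13.136117)/(31.317096) = 1.842410

1.8424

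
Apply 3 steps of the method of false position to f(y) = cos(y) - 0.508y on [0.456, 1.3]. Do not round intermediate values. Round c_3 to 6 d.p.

1.023756

False-position update: c = (a·f(b) − b·f(a))/(f(b) − f(a)); replace the endpoint whose sign matches f(c).
f(0.456000) = 0.666173, f(1.300000) = -0.392901
step 1: c = 0.986888, f(c) = 0.049949 > 0 → new bracket [0.986888, 1.300000]
step 2: c = 1.022204, f(c) = 0.002206 > 0 → new bracket [1.022204, 1.300000]
step 3: c = 1.023756, f(c) = 0.000094 > 0 → new bracket [1.023756, 1.300000]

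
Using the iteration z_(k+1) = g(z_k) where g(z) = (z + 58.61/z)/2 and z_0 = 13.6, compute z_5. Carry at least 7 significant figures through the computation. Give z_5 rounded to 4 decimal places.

z_1 = g(13.600000) = 8.954779
z_2 = g(8.954779) = 7.749944
z_3 = g(7.749944) = 7.656290
z_4 = g(7.656290) = 7.655717
z_5 = g(7.655717) = 7.655717

7.6557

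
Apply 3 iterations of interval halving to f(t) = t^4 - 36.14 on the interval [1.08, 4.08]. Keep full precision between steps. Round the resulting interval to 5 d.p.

[2.20500, 2.58000]

f(1.080000) = -34.779511, f(4.080000) = 240.962633 (opposite signs)
step 1: m = 2.580000, f(m) = 8.167661 > 0 → root in [1.080000, 2.580000]
step 2: m = 1.830000, f(m) = -24.924869 < 0 → root in [1.830000, 2.580000]
step 3: m = 2.205000, f(m) = -12.500713 < 0 → root in [2.205000, 2.580000]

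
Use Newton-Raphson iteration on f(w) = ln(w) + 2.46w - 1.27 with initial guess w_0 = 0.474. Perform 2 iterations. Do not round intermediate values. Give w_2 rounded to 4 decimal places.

f'(w) = 1/w + 2.46
w_0 = 0.474000: f = -0.850508, f' = 4.569705 → w_1 = 0.474000 - (-0.850508)/(4.569705) = 0.660119
w_1 = 0.660119: f = -0.061443, f' = 3.974879 → w_2 = 0.660119 - (-0.061443)/(3.974879) = 0.675577

0.6756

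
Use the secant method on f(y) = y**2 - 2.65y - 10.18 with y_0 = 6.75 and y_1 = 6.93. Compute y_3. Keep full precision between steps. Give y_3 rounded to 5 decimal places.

4.86724

f(y_0) = 17.495000, f(y_1) = 19.480400
y_2 = 6.930000 - (19.480400)·(6.930000 - 6.750000)/(19.480400 - (17.495000)) = 5.163871; f(y_2) = 2.801308
y_3 = 5.163871 - (2.801308)·(5.163871 - 6.930000)/(2.801308 - (19.480400)) = 4.867244; f(y_3) = 0.611869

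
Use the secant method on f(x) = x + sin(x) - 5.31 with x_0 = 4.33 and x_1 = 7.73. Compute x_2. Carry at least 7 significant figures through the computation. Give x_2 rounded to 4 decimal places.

5.5492

f(x_0) = -1.907776, f(x_1) = 3.412324
x_2 = 7.730000 - (3.412324)·(7.730000 - 4.330000)/(3.412324 - (-1.907776)) = 5.549232; f(x_2) = -0.430578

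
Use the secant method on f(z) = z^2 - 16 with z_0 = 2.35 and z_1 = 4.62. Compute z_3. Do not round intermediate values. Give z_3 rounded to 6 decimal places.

Secant update: z_(k+1) = z_k − f(z_k)·(z_k − z_(k-1))/(f(z_k) − f(z_(k-1))).
f(z_0) = -10.477500, f(z_1) = 5.344400
z_2 = 4.620000 - (5.344400)·(4.620000 - 2.350000)/(5.344400 - (-10.477500)) = 3.853228; f(z_2) = -1.152633
z_3 = 3.853228 - (-1.152633)·(3.853228 - 4.620000)/(-1.152633 - (5.344400)) = 3.989260; f(z_3) = -0.085801

3.989260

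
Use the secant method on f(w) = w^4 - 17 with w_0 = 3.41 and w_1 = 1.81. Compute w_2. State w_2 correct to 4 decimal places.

1.8906

f(w_0) = 118.212710, f(w_1) = -6.267169
w_2 = 1.810000 - (-6.267169)·(1.810000 - 3.410000)/(-6.267169 - (118.212710)) = 1.890555; f(w_2) = -4.225109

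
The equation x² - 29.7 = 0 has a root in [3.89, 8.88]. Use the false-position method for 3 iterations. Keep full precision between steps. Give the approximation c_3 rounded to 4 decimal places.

f(3.890000) = -14.567900, f(8.880000) = 49.154400
step 1: c = 5.030791, f(c) = -4.391143 < 0 → new bracket [5.030791, 8.880000]
step 2: c = 5.346455, f(c) = -1.115415 < 0 → new bracket [5.346455, 8.880000]
step 3: c = 5.424860, f(c) = -0.270898 < 0 → new bracket [5.424860, 8.880000]

5.4249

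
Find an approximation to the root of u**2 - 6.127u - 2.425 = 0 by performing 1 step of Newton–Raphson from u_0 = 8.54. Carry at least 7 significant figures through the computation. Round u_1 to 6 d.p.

f'(u) = 2u - 6.127
u_0 = 8.540000: f = 18.182020, f' = 10.953000 → u_1 = 8.540000 - (18.182020)/(10.953000) = 6.879996

6.879996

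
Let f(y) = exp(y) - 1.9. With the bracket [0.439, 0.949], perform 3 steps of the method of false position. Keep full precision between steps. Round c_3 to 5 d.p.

f(0.439000) = -0.348845, f(0.949000) = 0.683125
step 1: c = 0.611399, f(c) = -0.056992 < 0 → new bracket [0.611399, 0.949000]
step 2: c = 0.637396, f(c) = -0.008452 < 0 → new bracket [0.637396, 0.949000]
step 3: c = 0.641204, f(c) = -0.001235 < 0 → new bracket [0.641204, 0.949000]

0.64120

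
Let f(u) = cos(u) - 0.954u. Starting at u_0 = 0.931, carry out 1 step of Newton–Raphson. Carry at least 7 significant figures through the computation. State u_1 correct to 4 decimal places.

Newton update: u ← u − f(u)/f'(u).
f'(u) = -sin(u) - 0.954
u_0 = 0.931000: f = -0.291142, f' = -1.756217 → u_1 = 0.931000 - (-0.291142)/(-1.756217) = 0.765222

0.7652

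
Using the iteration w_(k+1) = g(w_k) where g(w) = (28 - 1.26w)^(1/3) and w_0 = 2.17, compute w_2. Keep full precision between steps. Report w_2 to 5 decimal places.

w_1 = g(2.170000) = 2.934344
w_2 = g(2.934344) = 2.896576

2.89658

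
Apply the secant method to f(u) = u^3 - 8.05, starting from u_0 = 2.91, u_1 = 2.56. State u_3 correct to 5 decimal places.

Secant update: u_(k+1) = u_k − f(u_k)·(u_k − u_(k-1))/(f(u_k) − f(u_(k-1))).
f(u_0) = 16.592171, f(u_1) = 8.727216
u_2 = 2.560000 - (8.727216)·(2.560000 - 2.910000)/(8.727216 - (16.592171)) = 2.171628; f(u_2) = 2.191333
u_3 = 2.171628 - (2.191333)·(2.171628 - 2.560000)/(2.191333 - (8.727216)) = 2.041416; f(u_3) = 0.457356

2.04142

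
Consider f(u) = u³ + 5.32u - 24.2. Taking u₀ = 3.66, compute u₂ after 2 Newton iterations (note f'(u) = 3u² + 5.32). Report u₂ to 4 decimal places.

2.3350

Newton update: u ← u − f(u)/f'(u).
u_0 = 3.660000: f = 44.299096, f' = 45.506800 → u_1 = 3.660000 - (44.299096)/(45.506800) = 2.686539
u_1 = 2.686539: f = 9.482460, f' = 26.972475 → u_2 = 2.686539 - (9.482460)/(26.972475) = 2.334978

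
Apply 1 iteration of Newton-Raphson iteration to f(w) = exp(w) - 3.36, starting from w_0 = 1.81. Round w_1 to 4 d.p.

f'(w) = exp(w)
w_0 = 1.810000: f = 2.750447, f' = 6.110447 → w_1 = 1.810000 - (2.750447)/(6.110447) = 1.359878

1.3599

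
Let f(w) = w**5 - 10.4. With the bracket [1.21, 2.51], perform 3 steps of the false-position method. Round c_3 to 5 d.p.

False-position update: c = (a·f(b) − b·f(a))/(f(b) − f(a)); replace the endpoint whose sign matches f(c).
f(1.210000) = -7.806258, f(2.510000) = 89.225063
step 1: c = 1.314586, f(c) = -6.474045 < 0 → new bracket [1.314586, 2.510000]
step 2: c = 1.395456, f(c) = -5.108478 < 0 → new bracket [1.395456, 2.510000]
step 3: c = 1.455812, f(c) = -3.860767 < 0 → new bracket [1.455812, 2.510000]

1.45581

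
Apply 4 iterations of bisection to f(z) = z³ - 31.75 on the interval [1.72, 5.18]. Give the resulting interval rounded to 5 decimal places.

[3.01750, 3.23375]

f(1.720000) = -26.661552, f(5.180000) = 107.241832 (opposite signs)
step 1: m = 3.450000, f(m) = 9.313625 > 0 → root in [1.720000, 3.450000]
step 2: m = 2.585000, f(m) = -14.476448 < 0 → root in [2.585000, 3.450000]
step 3: m = 3.017500, f(m) = -4.274738 < 0 → root in [3.017500, 3.450000]
step 4: m = 3.233750, f(m) = 2.065773 > 0 → root in [3.017500, 3.233750]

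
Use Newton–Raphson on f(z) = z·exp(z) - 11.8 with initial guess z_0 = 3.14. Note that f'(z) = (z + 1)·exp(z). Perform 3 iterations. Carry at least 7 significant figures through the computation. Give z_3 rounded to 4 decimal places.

1.8796

Newton update: z ← z − f(z)/f'(z).
z_0 = 3.140000: f = 60.746142, f' = 95.650009 → z_1 = 3.140000 - (60.746142)/(95.650009) = 2.504912
z_1 = 2.504912: f = 18.866353, f' = 42.908838 → z_2 = 2.504912 - (18.866353)/(42.908838) = 2.065228
z_2 = 2.065228: f = 4.488646, f' = 24.175740 → z_3 = 2.065228 - (4.488646)/(24.175740) = 1.879560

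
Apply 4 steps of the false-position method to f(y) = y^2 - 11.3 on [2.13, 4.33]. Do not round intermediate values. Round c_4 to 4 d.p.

3.3612

f(2.130000) = -6.763100, f(4.330000) = 7.448900
step 1: c = 3.176920, f(c) = -1.207182 < 0 → new bracket [3.176920, 4.330000]
step 2: c = 3.337729, f(c) = -0.159566 < 0 → new bracket [3.337729, 4.330000]
step 3: c = 3.358539, f(c) = -0.020216 < 0 → new bracket [3.358539, 4.330000]
step 4: c = 3.361168, f(c) = -0.002547 < 0 → new bracket [3.361168, 4.330000]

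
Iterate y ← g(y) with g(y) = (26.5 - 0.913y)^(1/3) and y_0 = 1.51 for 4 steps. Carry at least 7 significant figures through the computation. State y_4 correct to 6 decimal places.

y_1 = g(1.510000) = 2.928742
y_2 = g(2.928742) = 2.877514
y_3 = g(2.877514) = 2.879395
y_4 = g(2.879395) = 2.879326

2.879326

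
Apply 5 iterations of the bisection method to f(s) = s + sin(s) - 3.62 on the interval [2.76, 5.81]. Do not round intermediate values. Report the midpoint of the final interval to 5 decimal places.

f(2.760000) = -0.487601, f(5.810000) = 1.734276 (opposite signs)
step 1: m = 4.285000, f(m) = -0.245051 < 0 → root in [4.285000, 5.810000]
step 2: m = 5.047500, f(m) = 0.483126 > 0 → root in [4.285000, 5.047500]
step 3: m = 4.666250, f(m) = 0.047314 > 0 → root in [4.285000, 4.666250]
step 4: m = 4.475625, f(m) = -0.116477 < 0 → root in [4.475625, 4.666250]
step 5: m = 4.570937, f(m) = -0.039075 < 0 → root in [4.570937, 4.666250]
Midpoint of [4.570937, 4.666250] = 4.618594

4.61859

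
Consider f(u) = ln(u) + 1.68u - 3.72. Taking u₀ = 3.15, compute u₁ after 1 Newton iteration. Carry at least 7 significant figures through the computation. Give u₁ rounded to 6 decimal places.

1.788570

f'(u) = 1/u + 1.68
u_0 = 3.150000: f = 2.719402, f' = 1.997460 → u_1 = 3.150000 - (2.719402)/(1.997460) = 1.788570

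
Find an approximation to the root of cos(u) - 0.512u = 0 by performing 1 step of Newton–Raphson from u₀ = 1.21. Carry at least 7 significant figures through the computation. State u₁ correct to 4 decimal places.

f'(u) = -sin(u) - 0.512
u_0 = 1.210000: f = -0.266501, f' = -1.447616 → u_1 = 1.210000 - (-0.266501)/(-1.447616) = 1.025904

1.0259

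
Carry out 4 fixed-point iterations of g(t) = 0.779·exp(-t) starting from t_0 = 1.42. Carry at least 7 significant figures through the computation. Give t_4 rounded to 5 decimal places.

t_1 = g(1.420000) = 0.188295
t_2 = g(0.188295) = 0.645300
t_3 = g(0.645300) = 0.408589
t_4 = g(0.408589) = 0.517713

0.51771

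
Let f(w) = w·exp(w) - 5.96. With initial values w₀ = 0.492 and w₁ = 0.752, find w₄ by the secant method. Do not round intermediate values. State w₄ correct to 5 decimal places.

f(w_0) = -5.155293, f(w_1) = -4.364829
w_2 = 0.752000 - (-4.364829)·(0.752000 - 0.492000)/(-4.364829 - (-5.155293)) = 2.187683; f(w_2) = 13.542178
w_3 = 2.187683 - (13.542178)·(2.187683 - 0.752000)/(13.542178 - (-4.364829)) = 1.101947; f(w_3) = -2.643114
w_4 = 1.101947 - (-2.643114)·(1.101947 - 2.187683)/(-2.643114 - (13.542178)) = 1.279252; f(w_4) = -1.362433

1.27925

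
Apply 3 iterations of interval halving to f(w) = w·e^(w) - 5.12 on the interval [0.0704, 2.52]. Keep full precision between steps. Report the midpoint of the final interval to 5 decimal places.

1.44830

f(0.070400) = -5.044465, f(2.520000) = 26.200064 (opposite signs)
step 1: m = 1.295200, f(m) = -0.390284 < 0 → root in [1.295200, 2.520000]
step 2: m = 1.907600, f(m) = 7.731312 > 0 → root in [1.295200, 1.907600]
step 3: m = 1.601400, f(m) = 2.822898 > 0 → root in [1.295200, 1.601400]
Midpoint of [1.295200, 1.601400] = 1.448300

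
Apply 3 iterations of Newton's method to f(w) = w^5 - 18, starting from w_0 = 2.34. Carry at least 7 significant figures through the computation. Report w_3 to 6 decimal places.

1.784291

f'(w) = 5w^4
w_0 = 2.340000: f = 52.158337, f' = 149.910977 → w_1 = 2.340000 - (52.158337)/(149.910977) = 1.992071
w_1 = 1.992071: f = 13.370710, f' = 78.738926 → w_2 = 1.992071 - (13.370710)/(78.738926) = 1.822261
w_2 = 1.822261: f = 2.093353, f' = 55.133039 → w_3 = 1.822261 - (2.093353)/(55.133039) = 1.784291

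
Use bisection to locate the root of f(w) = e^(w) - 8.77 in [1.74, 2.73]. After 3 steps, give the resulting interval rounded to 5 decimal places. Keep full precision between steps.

f(1.740000) = -3.072657, f(2.730000) = 6.562887 (opposite signs)
step 1: m = 2.235000, f(m) = 0.576482 > 0 → root in [1.740000, 2.235000]
step 2: m = 1.987500, f(m) = -1.472732 < 0 → root in [1.987500, 2.235000]
step 3: m = 2.111250, f(m) = -0.511442 < 0 → root in [2.111250, 2.235000]

[2.11125, 2.23500]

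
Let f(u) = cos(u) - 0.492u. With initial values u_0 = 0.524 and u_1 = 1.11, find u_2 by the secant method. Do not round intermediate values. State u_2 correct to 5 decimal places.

f(u_0) = 0.608017, f(u_1) = -0.101458
u_2 = 1.110000 - (-0.101458)·(1.110000 - 0.524000)/(-0.101458 - (0.608017)) = 1.026199; f(u_2) = 0.013184

1.02620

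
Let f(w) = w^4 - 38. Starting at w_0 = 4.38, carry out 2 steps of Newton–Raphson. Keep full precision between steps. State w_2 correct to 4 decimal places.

2.7907

Newton update: w ← w − f(w)/f'(w).
f'(w) = 4w^3
w_0 = 4.380000: f = 330.041203, f' = 336.110688 → w_1 = 4.380000 - (330.041203)/(336.110688) = 3.398058
w_1 = 3.398058: f = 95.328547, f' = 156.946759 → w_2 = 3.398058 - (95.328547)/(156.946759) = 2.790664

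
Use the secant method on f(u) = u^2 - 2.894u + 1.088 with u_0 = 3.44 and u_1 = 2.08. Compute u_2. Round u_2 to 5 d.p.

2.31043

f(u_0) = 2.966240, f(u_1) = -0.605120
u_2 = 2.080000 - (-0.605120)·(2.080000 - 3.440000)/(-0.605120 - (2.966240)) = 2.310434; f(u_2) = -0.260291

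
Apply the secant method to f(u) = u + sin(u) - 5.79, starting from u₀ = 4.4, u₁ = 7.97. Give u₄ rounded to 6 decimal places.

6.035148

f(u_0) = -2.341602, f(u_1) = 3.173277
u_2 = 7.970000 - (3.173277)·(7.970000 - 4.400000)/(3.173277 - (-2.341602)) = 5.915812; f(u_2) = -0.233354
u_3 = 5.915812 - (-0.233354)·(5.915812 - 7.970000)/(-0.233354 - (3.173277)) = 6.056523; f(u_3) = 0.041797
u_4 = 6.056523 - (0.041797)·(6.056523 - 5.915812)/(0.041797 - (-0.233354)) = 6.035148; f(u_4) = -0.000353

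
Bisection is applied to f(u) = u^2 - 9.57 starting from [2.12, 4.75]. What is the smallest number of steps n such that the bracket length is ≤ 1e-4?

15

Initial width b − a = 4.75 − 2.12 = 2.630000.
After n steps the width is (b−a)/2^n; need (b−a)/2^n ≤ 1e-4.
So n ≥ log₂(2.630000/1e-4) = log₂(26300.0000) ≈ 14.6828.
Hence n = 15.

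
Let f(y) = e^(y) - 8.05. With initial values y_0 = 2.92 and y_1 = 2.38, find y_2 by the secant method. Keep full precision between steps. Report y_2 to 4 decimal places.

f(y_0) = 10.491287, f(y_1) = 2.754903
y_2 = 2.380000 - (2.754903)·(2.380000 - 2.920000)/(2.754903 - (10.491287)) = 2.187708; f(y_2) = 0.864754

2.1877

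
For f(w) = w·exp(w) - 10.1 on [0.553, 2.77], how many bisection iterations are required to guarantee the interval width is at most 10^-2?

Initial width b − a = 2.77 − 0.553 = 2.217000.
After n steps the width is (b−a)/2^n; need (b−a)/2^n ≤ 10^-2.
So n ≥ log₂(2.217000/10^-2) = log₂(221.7000) ≈ 7.7925.
Hence n = 8.

8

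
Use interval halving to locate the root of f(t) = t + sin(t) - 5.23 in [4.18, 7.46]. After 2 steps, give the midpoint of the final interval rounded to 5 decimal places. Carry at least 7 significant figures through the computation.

5.41000

f(4.180000) = -1.911597, f(7.460000) = 3.153388 (opposite signs)
step 1: m = 5.820000, f(m) = 0.143200 > 0 → root in [4.180000, 5.820000]
step 2: m = 5.000000, f(m) = -1.188924 < 0 → root in [5.000000, 5.820000]
Midpoint of [5.000000, 5.820000] = 5.410000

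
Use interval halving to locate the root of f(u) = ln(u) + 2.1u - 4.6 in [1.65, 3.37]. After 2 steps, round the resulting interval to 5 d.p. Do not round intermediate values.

f(1.650000) = -0.634225, f(3.370000) = 3.691913 (opposite signs)
step 1: m = 2.510000, f(m) = 1.591283 > 0 → root in [1.650000, 2.510000]
step 2: m = 2.080000, f(m) = 0.500368 > 0 → root in [1.650000, 2.080000]

[1.65000, 2.08000]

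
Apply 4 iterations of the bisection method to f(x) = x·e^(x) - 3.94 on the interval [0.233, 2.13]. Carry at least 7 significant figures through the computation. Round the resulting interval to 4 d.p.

f(0.233000) = -3.645865, f(2.130000) = 13.983666 (opposite signs)
step 1: m = 1.181500, f(m) = -0.089185 < 0 → root in [1.181500, 2.130000]
step 2: m = 1.655750, f(m) = 4.731173 > 0 → root in [1.181500, 1.655750]
step 3: m = 1.418625, f(m) = 1.920958 > 0 → root in [1.181500, 1.418625]
step 4: m = 1.300063, f(m) = 0.830613 > 0 → root in [1.181500, 1.300063]

[1.1815, 1.3001]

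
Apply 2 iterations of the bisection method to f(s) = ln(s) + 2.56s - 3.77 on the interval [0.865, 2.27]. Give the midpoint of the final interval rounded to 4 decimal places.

f(0.865000) = -1.700626, f(2.270000) = 2.860980 (opposite signs)
step 1: m = 1.567500, f(m) = 0.692282 > 0 → root in [0.865000, 1.567500]
step 2: m = 1.216250, f(m) = -0.460628 < 0 → root in [1.216250, 1.567500]
Midpoint of [1.216250, 1.567500] = 1.391875

1.3919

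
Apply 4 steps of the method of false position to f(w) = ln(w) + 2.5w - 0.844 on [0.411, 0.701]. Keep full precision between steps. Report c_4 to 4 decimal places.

f(0.411000) = -0.705662, f(0.701000) = 0.553253
step 1: c = 0.573554, f(c) = 0.033983 > 0 → new bracket [0.411000, 0.573554]
step 2: c = 0.566086, f(c) = 0.002205 > 0 → new bracket [0.411000, 0.566086]
step 3: c = 0.565603, f(c) = 0.000143 > 0 → new bracket [0.411000, 0.565603]
step 4: c = 0.565571, f(c) = 0.000009 > 0 → new bracket [0.411000, 0.565571]

0.5656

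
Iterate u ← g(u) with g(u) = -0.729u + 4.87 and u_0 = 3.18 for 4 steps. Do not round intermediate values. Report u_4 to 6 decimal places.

u_1 = g(3.180000) = 2.551780
u_2 = g(2.551780) = 3.009752
u_3 = g(3.009752) = 2.675891
u_4 = g(2.675891) = 2.919276

2.919276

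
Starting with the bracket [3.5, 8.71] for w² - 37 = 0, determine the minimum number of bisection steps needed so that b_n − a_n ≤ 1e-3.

13

Initial width b − a = 8.71 − 3.5 = 5.210000.
After n steps the width is (b−a)/2^n; need (b−a)/2^n ≤ 1e-3.
So n ≥ log₂(5.210000/1e-3) = log₂(5210.0000) ≈ 12.3471.
Hence n = 13.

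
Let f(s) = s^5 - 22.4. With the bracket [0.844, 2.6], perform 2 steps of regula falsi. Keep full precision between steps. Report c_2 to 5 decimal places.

f(0.844000) = -21.971735, f(2.600000) = 96.413760
step 1: c = 1.169905, f(c) = -20.208446 < 0 → new bracket [1.169905, 2.600000]
step 2: c = 1.417713, f(c) = -16.672804 < 0 → new bracket [1.417713, 2.600000]

1.41771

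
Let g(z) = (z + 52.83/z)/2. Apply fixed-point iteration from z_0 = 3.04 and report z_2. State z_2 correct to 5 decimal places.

z_1 = g(3.040000) = 10.209145
z_2 = g(10.209145) = 7.691959

7.69196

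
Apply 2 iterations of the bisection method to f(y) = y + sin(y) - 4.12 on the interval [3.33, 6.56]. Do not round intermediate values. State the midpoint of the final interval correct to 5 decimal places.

5.34875

f(3.330000) = -0.977295, f(6.560000) = 2.713293 (opposite signs)
step 1: m = 4.945000, f(m) = -0.148068 < 0 → root in [4.945000, 6.560000]
step 2: m = 5.752500, f(m) = 1.126375 > 0 → root in [4.945000, 5.752500]
Midpoint of [4.945000, 5.752500] = 5.348750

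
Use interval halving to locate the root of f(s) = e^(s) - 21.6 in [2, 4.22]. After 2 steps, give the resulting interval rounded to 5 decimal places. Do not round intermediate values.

[2.55500, 3.11000]

f(2.000000) = -14.210944, f(4.220000) = 46.433484 (opposite signs)
step 1: m = 3.110000, f(m) = 0.821044 > 0 → root in [2.000000, 3.110000]
step 2: m = 2.555000, f(m) = -8.728700 < 0 → root in [2.555000, 3.110000]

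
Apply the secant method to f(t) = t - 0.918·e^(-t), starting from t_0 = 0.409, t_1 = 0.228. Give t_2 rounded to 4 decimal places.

0.5294

f(t_0) = -0.200840, f(t_1) = -0.502842
t_2 = 0.228000 - (-0.502842)·(0.228000 - 0.409000)/(-0.502842 - (-0.200840)) = 0.529371; f(t_2) = -0.011309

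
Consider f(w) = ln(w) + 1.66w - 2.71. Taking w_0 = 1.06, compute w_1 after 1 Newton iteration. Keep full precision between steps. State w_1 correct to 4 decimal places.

1.4027

Newton update: w ← w − f(w)/f'(w).
f'(w) = 1/w + 1.66
w_0 = 1.060000: f = -0.892131, f' = 2.603396 → w_1 = 1.060000 - (-0.892131)/(2.603396) = 1.402680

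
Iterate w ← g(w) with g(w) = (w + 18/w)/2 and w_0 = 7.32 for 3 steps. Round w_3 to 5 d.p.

4.24285

w_1 = g(7.320000) = 4.889508
w_2 = g(4.889508) = 4.285430
w_3 = g(4.285430) = 4.242854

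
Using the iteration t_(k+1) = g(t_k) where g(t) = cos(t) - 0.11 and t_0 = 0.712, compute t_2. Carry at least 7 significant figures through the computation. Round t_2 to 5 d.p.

0.68786

t_1 = g(0.712000) = 0.647057
t_2 = g(0.647057) = 0.687862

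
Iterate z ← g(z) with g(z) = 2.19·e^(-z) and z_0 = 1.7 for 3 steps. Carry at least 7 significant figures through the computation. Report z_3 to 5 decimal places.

z_1 = g(1.700000) = 0.400077
z_2 = g(0.400077) = 1.467888
z_3 = g(1.467888) = 0.504601

0.50460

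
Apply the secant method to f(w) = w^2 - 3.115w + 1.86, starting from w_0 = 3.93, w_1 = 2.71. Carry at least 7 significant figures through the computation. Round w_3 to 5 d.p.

2.34496

Secant update: w_(k+1) = w_k − f(w_k)·(w_k − w_(k-1))/(f(w_k) − f(w_(k-1))).
f(w_0) = 5.062950, f(w_1) = 0.762450
w_2 = 2.710000 - (0.762450)·(2.710000 - 3.930000)/(0.762450 - (5.062950)) = 2.493702; f(w_2) = 0.310668
w_3 = 2.493702 - (0.310668)·(2.493702 - 2.710000)/(0.310668 - (0.762450)) = 2.344965; f(w_3) = 0.054294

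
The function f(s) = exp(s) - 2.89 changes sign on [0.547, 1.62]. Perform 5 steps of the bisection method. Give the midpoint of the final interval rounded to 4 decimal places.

1.0667

f(0.547000) = -1.161939, f(1.620000) = 2.163090 (opposite signs)
step 1: m = 1.083500, f(m) = 0.065004 > 0 → root in [0.547000, 1.083500]
step 2: m = 0.815250, f(m) = -0.630259 < 0 → root in [0.815250, 1.083500]
step 3: m = 0.949375, f(m) = -0.305906 < 0 → root in [0.949375, 1.083500]
step 4: m = 1.016438, f(m) = -0.126667 < 0 → root in [1.016438, 1.083500]
step 5: m = 1.049969, f(m) = -0.032438 < 0 → root in [1.049969, 1.083500]
Midpoint of [1.049969, 1.083500] = 1.066734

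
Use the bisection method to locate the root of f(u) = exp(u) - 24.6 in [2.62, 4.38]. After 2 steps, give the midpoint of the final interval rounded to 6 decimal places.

f(2.620000) = -10.864276, f(4.380000) = 55.238033 (opposite signs)
step 1: m = 3.500000, f(m) = 8.515452 > 0 → root in [2.620000, 3.500000]
step 2: m = 3.060000, f(m) = -3.272443 < 0 → root in [3.060000, 3.500000]
Midpoint of [3.060000, 3.500000] = 3.280000

3.280000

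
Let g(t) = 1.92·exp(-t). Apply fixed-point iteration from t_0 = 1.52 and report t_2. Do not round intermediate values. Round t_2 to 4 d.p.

t_1 = g(1.520000) = 0.419927
t_2 = g(0.419927) = 1.261622

1.2616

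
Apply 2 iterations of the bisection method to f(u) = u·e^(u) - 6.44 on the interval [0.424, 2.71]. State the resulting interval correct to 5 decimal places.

[0.99550, 1.56700]

f(0.424000) = -5.792102, f(2.710000) = 34.289337 (opposite signs)
step 1: m = 1.567000, f(m) = 1.069456 > 0 → root in [0.424000, 1.567000]
step 2: m = 0.995500, f(m) = -3.746100 < 0 → root in [0.995500, 1.567000]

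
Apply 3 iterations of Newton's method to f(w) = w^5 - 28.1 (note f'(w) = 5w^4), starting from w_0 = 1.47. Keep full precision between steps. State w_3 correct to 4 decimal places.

1.9640

w_0 = 1.470000: f = -21.235851, f' = 23.347444 → w_1 = 1.470000 - (-21.235851)/(23.347444) = 2.379558
w_1 = 2.379558: f = 48.192414, f' = 160.307960 → w_2 = 2.379558 - (48.192414)/(160.307960) = 2.078934
w_2 = 2.078934: f = 10.733221, f' = 93.396959 → w_3 = 2.078934 - (10.733221)/(93.396959) = 1.964013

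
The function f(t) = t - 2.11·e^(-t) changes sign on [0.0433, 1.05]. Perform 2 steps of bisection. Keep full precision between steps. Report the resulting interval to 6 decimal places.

f(0.043300) = -1.977287, f(1.050000) = 0.311631 (opposite signs)
step 1: m = 0.546650, f(m) = -0.674799 < 0 → root in [0.546650, 1.050000]
step 2: m = 0.798325, f(m) = -0.151348 < 0 → root in [0.798325, 1.050000]

[0.798325, 1.050000]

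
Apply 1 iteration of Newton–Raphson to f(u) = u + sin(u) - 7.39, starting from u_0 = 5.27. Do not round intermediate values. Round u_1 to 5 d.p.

f'(u) = 1 + cos(u)
u_0 = 5.270000: f = -2.968522, f' = 1.529161 → u_1 = 5.270000 - (-2.968522)/(1.529161) = 7.211275

7.21128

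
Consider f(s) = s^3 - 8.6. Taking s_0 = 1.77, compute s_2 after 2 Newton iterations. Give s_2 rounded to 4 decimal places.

f'(s) = 3s^2
s_0 = 1.770000: f = -3.054767, f' = 9.398700 → s_1 = 1.770000 - (-3.054767)/(9.398700) = 2.095020
s_1 = 2.095020: f = 0.595273, f' = 13.167328 → s_2 = 2.095020 - (0.595273)/(13.167328) = 2.049812

2.0498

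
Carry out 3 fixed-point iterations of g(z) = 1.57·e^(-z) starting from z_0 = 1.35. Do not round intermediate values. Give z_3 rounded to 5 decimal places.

0.55213

z_1 = g(1.350000) = 0.407007
z_2 = g(0.407007) = 1.045054
z_3 = g(1.045054) = 0.552126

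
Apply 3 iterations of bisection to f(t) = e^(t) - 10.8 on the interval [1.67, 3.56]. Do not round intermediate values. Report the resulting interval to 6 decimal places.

[2.378750, 2.615000]

f(1.670000) = -5.487832, f(3.560000) = 24.363197 (opposite signs)
step 1: m = 2.615000, f(m) = 2.867216 > 0 → root in [1.670000, 2.615000]
step 2: m = 2.142500, f(m) = -2.279287 < 0 → root in [2.142500, 2.615000]
step 3: m = 2.378750, f(m) = -0.008595 < 0 → root in [2.378750, 2.615000]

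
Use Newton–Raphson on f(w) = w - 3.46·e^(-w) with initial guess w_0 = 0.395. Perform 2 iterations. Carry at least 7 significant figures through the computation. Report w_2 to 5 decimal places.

Newton update: w ← w − f(w)/f'(w).
f'(w) = 1 + 3.46·e^(-w)
w_0 = 0.395000: f = -1.935933, f' = 3.330933 → w_1 = 0.395000 - (-1.935933)/(3.330933) = 0.976198
w_1 = 0.976198: f = -0.327324, f' = 2.303522 → w_2 = 0.976198 - (-0.327324)/(2.303522) = 1.118296

1.11830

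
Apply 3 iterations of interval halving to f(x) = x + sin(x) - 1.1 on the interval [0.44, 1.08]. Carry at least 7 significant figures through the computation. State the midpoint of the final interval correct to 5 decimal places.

0.56000

f(0.440000) = -0.234061, f(1.080000) = 0.861958 (opposite signs)
step 1: m = 0.760000, f(m) = 0.348921 > 0 → root in [0.440000, 0.760000]
step 2: m = 0.600000, f(m) = 0.064642 > 0 → root in [0.440000, 0.600000]
step 3: m = 0.520000, f(m) = -0.083120 < 0 → root in [0.520000, 0.600000]
Midpoint of [0.520000, 0.600000] = 0.560000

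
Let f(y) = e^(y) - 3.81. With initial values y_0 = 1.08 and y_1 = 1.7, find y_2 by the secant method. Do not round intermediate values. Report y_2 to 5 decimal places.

f(y_0) = -0.865320, f(y_1) = 1.663947
y_2 = 1.700000 - (1.663947)·(1.700000 - 1.080000)/(1.663947 - (-0.865320)) = 1.292116; f(y_2) = -0.169518

1.29212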